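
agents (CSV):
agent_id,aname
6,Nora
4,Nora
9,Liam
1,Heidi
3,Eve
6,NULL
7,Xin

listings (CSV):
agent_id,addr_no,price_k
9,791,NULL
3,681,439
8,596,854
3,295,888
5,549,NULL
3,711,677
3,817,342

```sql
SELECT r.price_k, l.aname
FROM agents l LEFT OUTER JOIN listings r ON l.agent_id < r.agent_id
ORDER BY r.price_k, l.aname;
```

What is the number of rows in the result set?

20

LEFT JOIN keeps every row from `agents`; unmatched rows get NULL for `listings`'s columns.
Matching on l.agent_id < r.agent_id.
- l (agent_id=6) pairs with 2 row(s) of r.
- l (agent_id=4) pairs with 3 row(s) of r.
- l (agent_id=9) has no partner → padded with NULL.
- l (agent_id=1) pairs with 7 row(s) of r.
- l (agent_id=3) pairs with 3 row(s) of r.
- l (agent_id=6) pairs with 2 row(s) of r.
- l (agent_id=7) pairs with 2 row(s) of r.
Total: 19 matched + 1 padded = 20 rows.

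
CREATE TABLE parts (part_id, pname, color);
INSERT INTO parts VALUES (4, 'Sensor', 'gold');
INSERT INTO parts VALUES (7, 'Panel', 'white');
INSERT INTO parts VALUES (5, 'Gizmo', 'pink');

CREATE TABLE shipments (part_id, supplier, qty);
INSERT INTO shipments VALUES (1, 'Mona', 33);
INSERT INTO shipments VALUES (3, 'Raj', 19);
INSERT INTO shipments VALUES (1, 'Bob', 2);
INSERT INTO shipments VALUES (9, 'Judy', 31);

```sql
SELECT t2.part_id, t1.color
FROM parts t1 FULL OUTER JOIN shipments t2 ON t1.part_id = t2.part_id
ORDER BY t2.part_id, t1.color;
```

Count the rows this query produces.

FULL OUTER JOIN keeps every row from both sides; unmatched rows get NULL for the other side's columns.
Matching on t1.part_id = t2.part_id.
Matched pairs: 0; unmatched t1 rows kept: 3; unmatched t2 rows kept: 4.
Total: 0 matched + 7 padded = 7 rows.

7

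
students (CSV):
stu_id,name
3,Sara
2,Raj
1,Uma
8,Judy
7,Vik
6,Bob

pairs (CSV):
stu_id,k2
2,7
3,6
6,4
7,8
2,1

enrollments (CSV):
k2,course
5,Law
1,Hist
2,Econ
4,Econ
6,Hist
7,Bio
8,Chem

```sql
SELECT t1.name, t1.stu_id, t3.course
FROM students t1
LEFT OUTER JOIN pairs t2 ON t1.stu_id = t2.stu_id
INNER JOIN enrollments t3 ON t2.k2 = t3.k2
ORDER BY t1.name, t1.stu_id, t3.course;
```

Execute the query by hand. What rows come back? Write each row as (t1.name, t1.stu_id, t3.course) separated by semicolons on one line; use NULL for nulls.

Evaluate left to right. First `students t1 LEFT JOIN pairs t2` on stu_id: 7 row(s).
Then INNER JOIN `enrollments t3` on k2: keep only rows whose t2.k2 appears in t3.

(Bob, 6, Econ); (Raj, 2, Bio); (Raj, 2, Hist); (Sara, 3, Hist); (Vik, 7, Chem)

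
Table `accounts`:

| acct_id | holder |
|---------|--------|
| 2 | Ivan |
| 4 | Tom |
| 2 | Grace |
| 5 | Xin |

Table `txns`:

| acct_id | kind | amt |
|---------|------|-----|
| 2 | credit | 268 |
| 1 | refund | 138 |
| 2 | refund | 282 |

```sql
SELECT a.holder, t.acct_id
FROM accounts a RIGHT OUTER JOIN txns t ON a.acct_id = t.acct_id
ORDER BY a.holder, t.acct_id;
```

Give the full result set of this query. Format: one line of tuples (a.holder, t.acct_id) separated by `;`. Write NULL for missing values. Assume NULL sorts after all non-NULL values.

(Grace, 2); (Grace, 2); (Ivan, 2); (Ivan, 2); (NULL, 1)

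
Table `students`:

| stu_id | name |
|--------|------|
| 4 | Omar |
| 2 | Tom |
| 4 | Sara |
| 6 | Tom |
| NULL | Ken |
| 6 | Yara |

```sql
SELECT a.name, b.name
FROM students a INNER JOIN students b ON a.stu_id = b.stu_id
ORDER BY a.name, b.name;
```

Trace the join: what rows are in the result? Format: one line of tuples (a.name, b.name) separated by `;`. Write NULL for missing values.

INNER JOIN keeps only pairs where the ON condition holds.
Matching on a.stu_id = b.stu_id. A NULL in a compared column never satisfies the condition.
Matched pairs: 9.

(Omar, Omar); (Omar, Sara); (Sara, Omar); (Sara, Sara); (Tom, Tom); (Tom, Tom); (Tom, Yara); (Yara, Tom); (Yara, Yara)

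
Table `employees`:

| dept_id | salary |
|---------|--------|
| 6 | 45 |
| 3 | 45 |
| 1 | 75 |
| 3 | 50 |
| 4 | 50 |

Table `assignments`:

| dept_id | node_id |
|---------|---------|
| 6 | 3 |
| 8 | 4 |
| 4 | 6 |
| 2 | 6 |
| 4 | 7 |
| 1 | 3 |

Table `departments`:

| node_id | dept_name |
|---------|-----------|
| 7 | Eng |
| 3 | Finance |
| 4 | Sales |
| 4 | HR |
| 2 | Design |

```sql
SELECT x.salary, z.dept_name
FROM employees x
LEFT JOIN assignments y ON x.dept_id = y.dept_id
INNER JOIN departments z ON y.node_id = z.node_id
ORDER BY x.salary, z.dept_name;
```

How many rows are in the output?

3

Joins associate left-to-right: employees LEFT JOIN assignments on dept_id gives 6 intermediate row(s).
Then INNER JOIN `departments z` on node_id: keep only rows whose y.node_id appears in z.
Result: 3 row(s).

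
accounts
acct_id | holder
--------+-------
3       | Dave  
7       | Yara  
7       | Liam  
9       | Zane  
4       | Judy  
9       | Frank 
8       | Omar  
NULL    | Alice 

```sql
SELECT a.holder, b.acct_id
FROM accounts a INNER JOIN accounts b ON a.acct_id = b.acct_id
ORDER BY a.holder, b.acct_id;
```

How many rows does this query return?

INNER JOIN keeps only pairs where the ON condition holds.
Matching on a.acct_id = b.acct_id. A NULL in a compared column never satisfies the condition.
- a row (acct_id=3): matches 1 b row(s) → 1 output row(s).
- a row (acct_id=7): matches 2 b row(s) → 2 output row(s).
- a row (acct_id=7): matches 2 b row(s) → 2 output row(s).
- a row (acct_id=9): matches 2 b row(s) → 2 output row(s).
- a row (acct_id=4): matches 1 b row(s) → 1 output row(s).
- a row (acct_id=9): matches 2 b row(s) → 2 output row(s).
- a row (acct_id=8): matches 1 b row(s) → 1 output row(s).
- a row (acct_id=NULL): no match → dropped.
Total: 11 rows.

11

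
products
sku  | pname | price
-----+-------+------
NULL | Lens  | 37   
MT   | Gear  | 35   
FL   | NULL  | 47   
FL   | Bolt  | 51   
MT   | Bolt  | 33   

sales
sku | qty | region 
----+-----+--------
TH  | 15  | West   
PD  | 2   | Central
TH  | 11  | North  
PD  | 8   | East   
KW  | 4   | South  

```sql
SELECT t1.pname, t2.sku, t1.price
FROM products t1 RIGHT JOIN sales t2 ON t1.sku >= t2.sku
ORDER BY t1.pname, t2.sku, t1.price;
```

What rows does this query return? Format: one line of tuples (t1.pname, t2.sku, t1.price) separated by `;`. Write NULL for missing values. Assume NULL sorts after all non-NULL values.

(Bolt, KW, 33); (Gear, KW, 35); (NULL, PD, NULL); (NULL, PD, NULL); (NULL, TH, NULL); (NULL, TH, NULL)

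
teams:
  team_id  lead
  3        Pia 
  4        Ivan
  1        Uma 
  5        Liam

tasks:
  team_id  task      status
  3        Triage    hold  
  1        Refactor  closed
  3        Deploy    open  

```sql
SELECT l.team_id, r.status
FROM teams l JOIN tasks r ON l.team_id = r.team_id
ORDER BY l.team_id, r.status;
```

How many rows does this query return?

3

INNER JOIN keeps only pairs where the ON condition holds.
Matching on l.team_id = r.team_id.
Matched pairs: 3.
Total: 3 rows.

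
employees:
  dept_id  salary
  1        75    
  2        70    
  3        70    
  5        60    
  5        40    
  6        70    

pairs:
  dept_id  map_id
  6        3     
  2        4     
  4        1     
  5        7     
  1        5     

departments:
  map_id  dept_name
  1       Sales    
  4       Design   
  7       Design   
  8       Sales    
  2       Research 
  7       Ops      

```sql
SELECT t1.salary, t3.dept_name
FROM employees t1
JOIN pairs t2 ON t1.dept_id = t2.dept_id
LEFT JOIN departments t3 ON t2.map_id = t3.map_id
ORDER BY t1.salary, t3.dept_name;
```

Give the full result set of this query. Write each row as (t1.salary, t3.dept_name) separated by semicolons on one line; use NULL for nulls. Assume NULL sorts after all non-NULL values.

(40, Design); (40, Ops); (60, Design); (60, Ops); (70, Design); (70, NULL); (75, NULL)

Evaluate left to right. First `employees t1 INNER JOIN pairs t2` on dept_id: 5 row(s).
Then LEFT JOIN `departments t3` on map_id: each of those 5 rows is kept; rows whose t2.map_id has no match in t3 get NULL for t3's columns.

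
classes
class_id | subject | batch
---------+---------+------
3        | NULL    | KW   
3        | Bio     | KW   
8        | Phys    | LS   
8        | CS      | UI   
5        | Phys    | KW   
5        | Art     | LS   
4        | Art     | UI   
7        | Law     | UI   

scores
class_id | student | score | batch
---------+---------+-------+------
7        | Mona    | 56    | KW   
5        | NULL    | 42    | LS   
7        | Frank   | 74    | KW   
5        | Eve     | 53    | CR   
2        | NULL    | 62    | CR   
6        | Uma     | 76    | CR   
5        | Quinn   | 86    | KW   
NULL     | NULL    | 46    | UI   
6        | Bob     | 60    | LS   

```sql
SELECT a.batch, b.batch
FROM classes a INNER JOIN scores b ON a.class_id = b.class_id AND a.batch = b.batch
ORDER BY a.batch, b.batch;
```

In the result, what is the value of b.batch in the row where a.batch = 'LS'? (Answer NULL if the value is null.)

INNER JOIN keeps only pairs where the ON condition holds.
Matching on a.class_id = b.class_id AND a.batch = b.batch. A NULL in a compared column never satisfies the condition.
- a[0] class_id=3, batch=KW → no match; dropped.
- a[1] class_id=3, batch=KW → no match; dropped.
- a[2] class_id=8, batch=LS → no match; dropped.
- a[3] class_id=8, batch=UI → no match; dropped.
- a[4] class_id=5, batch=KW → 1 match(es) in b → 1 row(s).
- a[5] class_id=5, batch=LS → 1 match(es) in b → 1 row(s).
- a[6] class_id=4, batch=UI → no match; dropped.
- a[7] class_id=7, batch=UI → no match; dropped.

LS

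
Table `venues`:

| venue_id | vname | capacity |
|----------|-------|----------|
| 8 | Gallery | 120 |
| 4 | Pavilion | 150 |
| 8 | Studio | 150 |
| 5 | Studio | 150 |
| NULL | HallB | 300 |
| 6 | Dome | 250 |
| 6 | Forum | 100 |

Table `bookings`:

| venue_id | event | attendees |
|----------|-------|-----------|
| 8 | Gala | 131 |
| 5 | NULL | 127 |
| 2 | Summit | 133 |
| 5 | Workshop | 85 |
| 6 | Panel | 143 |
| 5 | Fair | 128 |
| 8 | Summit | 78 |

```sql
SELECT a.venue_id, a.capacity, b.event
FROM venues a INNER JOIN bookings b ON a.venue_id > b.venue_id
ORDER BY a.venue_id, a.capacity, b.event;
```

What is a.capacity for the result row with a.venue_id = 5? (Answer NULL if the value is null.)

INNER JOIN keeps only pairs where the ON condition holds.
Matching on a.venue_id > b.venue_id. A NULL in a compared column never satisfies the condition.
- venue_id=8: 5 matching b row(s), so 5 row(s) emitted.
- venue_id=4: 1 matching b row(s), so 1 row(s) emitted.
- venue_id=8: 5 matching b row(s), so 5 row(s) emitted.
- venue_id=5: 1 matching b row(s), so 1 row(s) emitted.
- venue_id=NULL: no matching b row, dropped.
- venue_id=6: 4 matching b row(s), so 4 row(s) emitted.
- venue_id=6: 4 matching b row(s), so 4 row(s) emitted.

150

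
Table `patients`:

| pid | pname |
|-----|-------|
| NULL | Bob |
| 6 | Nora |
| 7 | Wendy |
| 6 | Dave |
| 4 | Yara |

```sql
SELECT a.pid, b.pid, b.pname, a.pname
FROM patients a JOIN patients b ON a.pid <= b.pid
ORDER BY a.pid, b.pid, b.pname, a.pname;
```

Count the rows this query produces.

INNER JOIN keeps only pairs where the ON condition holds.
Matching on a.pid <= b.pid. A NULL in a compared column never satisfies the condition.
- a (pid=NULL) has no partner → excluded.
- a (pid=6) pairs with 3 row(s) of b.
- a (pid=7) pairs with 1 row(s) of b.
- a (pid=6) pairs with 3 row(s) of b.
- a (pid=4) pairs with 4 row(s) of b.
Total: 11 rows.

11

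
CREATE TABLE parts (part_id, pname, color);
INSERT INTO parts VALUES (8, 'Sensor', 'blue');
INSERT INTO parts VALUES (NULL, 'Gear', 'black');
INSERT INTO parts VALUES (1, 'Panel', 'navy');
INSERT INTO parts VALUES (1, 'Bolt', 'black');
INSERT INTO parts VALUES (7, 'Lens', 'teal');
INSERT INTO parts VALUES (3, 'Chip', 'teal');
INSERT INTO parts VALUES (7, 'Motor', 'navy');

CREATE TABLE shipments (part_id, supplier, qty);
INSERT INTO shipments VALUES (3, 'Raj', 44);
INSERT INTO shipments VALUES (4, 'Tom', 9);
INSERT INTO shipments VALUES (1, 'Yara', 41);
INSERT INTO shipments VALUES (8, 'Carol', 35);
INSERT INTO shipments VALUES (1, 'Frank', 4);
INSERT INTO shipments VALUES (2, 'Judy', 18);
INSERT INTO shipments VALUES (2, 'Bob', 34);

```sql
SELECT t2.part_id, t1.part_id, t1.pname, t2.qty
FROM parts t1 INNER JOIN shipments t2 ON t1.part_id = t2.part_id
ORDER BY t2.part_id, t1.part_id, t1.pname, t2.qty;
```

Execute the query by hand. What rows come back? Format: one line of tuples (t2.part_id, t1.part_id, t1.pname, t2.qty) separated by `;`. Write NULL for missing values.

INNER JOIN keeps only pairs where the ON condition holds.
Matching on t1.part_id = t2.part_id. A NULL in a compared column never satisfies the condition.
Matched pairs: 6.

(1, 1, Bolt, 4); (1, 1, Bolt, 41); (1, 1, Panel, 4); (1, 1, Panel, 41); (3, 3, Chip, 44); (8, 8, Sensor, 35)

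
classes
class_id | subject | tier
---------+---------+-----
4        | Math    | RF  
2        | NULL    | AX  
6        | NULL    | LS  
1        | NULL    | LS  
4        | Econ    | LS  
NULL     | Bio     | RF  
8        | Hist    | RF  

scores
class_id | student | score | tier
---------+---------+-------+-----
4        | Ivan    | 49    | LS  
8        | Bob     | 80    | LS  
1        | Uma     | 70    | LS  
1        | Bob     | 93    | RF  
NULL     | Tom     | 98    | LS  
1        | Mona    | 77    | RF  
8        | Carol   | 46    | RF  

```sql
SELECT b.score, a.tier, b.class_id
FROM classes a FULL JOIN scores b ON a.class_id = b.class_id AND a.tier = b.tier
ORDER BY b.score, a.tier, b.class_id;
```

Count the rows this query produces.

FULL OUTER JOIN keeps every row from both sides; unmatched rows get NULL for the other side's columns.
Matching on a.class_id = b.class_id AND a.tier = b.tier. A NULL in a compared column never satisfies the condition.
Matched pairs: 3; unmatched a rows kept: 4; unmatched b rows kept: 4.
Total: 3 matched + 8 padded = 11 rows.

11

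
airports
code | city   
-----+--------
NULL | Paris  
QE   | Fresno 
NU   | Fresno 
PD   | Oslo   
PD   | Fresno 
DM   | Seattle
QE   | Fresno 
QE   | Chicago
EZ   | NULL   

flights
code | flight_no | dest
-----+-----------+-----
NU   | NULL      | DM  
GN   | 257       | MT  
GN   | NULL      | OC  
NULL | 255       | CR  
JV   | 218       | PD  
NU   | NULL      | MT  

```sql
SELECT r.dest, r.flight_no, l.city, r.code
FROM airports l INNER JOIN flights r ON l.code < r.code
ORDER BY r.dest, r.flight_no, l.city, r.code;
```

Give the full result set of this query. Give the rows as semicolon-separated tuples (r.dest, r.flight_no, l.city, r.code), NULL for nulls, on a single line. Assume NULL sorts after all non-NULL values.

(DM, NULL, Seattle, NU); (DM, NULL, NULL, NU); (MT, 257, Seattle, GN); (MT, 257, NULL, GN); (MT, NULL, Seattle, NU); (MT, NULL, NULL, NU); (OC, NULL, Seattle, GN); (OC, NULL, NULL, GN); (PD, 218, Seattle, JV); (PD, 218, NULL, JV)

INNER JOIN keeps only pairs where the ON condition holds.
Matching on l.code < r.code. A NULL in a compared column never satisfies the condition.
- l row (code=NULL): no match → dropped.
- l row (code=QE): no match → dropped.
- l row (code=NU): no match → dropped.
- l row (code=PD): no match → dropped.
- l row (code=PD): no match → dropped.
- l row (code=DM): matches 5 r row(s) → 5 output row(s).
- l row (code=QE): no match → dropped.
- l row (code=QE): no match → dropped.
- l row (code=EZ): matches 5 r row(s) → 5 output row(s).
After projecting and ordering:
r.dest | r.flight_no | l.city | r.code
DM | NULL | Seattle | NU
DM | NULL | NULL | NU
MT | 257 | Seattle | GN
MT | 257 | NULL | GN
MT | NULL | Seattle | NU
MT | NULL | NULL | NU
OC | NULL | Seattle | GN
OC | NULL | NULL | GN
PD | 218 | Seattle | JV
PD | 218 | NULL | JV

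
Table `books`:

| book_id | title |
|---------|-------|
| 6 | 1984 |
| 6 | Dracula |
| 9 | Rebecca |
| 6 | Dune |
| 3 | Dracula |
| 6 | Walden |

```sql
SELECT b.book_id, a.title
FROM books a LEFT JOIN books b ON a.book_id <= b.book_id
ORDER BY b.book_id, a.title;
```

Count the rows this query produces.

LEFT JOIN keeps every row from `books a`; unmatched rows get NULL for `books b`'s columns.
Matching on a.book_id <= b.book_id.
- a (book_id=6) pairs with 5 row(s) of b.
- a (book_id=6) pairs with 5 row(s) of b.
- a (book_id=9) pairs with 1 row(s) of b.
- a (book_id=6) pairs with 5 row(s) of b.
- a (book_id=3) pairs with 6 row(s) of b.
- a (book_id=6) pairs with 5 row(s) of b.
Total: 27 rows.

27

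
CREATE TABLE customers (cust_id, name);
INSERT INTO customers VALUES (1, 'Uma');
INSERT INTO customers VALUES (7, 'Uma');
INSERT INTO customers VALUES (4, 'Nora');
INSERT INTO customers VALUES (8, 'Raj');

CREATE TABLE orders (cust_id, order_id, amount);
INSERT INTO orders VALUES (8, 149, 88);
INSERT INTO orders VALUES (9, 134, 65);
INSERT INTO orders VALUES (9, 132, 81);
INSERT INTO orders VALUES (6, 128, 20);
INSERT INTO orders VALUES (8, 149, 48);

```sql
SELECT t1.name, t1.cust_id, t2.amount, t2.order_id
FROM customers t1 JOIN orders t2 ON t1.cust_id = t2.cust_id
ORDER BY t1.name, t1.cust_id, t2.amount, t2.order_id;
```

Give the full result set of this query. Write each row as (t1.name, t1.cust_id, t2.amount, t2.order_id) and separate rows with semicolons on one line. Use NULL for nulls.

INNER JOIN keeps only pairs where the ON condition holds.
Matching on t1.cust_id = t2.cust_id.
- cust_id=1: no matching t2 row, dropped.
- cust_id=7: no matching t2 row, dropped.
- cust_id=4: no matching t2 row, dropped.
- cust_id=8: 2 matching t2 row(s), so 2 row(s) emitted.
After projecting and ordering:
t1.name | t1.cust_id | t2.amount | t2.order_id
Raj | 8 | 48 | 149
Raj | 8 | 88 | 149

(Raj, 8, 48, 149); (Raj, 8, 88, 149)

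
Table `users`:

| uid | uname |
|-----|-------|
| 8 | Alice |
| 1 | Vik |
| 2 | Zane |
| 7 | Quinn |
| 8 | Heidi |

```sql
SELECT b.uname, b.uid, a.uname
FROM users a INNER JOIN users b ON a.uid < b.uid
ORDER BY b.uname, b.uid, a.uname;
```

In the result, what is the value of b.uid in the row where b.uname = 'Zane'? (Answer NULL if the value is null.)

2

INNER JOIN keeps only pairs where the ON condition holds.
Matching on a.uid < b.uid.
- uid=8: no matching b row, dropped.
- uid=1: 4 matching b row(s), so 4 row(s) emitted.
- uid=2: 3 matching b row(s), so 3 row(s) emitted.
- uid=7: 2 matching b row(s), so 2 row(s) emitted.
- uid=8: no matching b row, dropped.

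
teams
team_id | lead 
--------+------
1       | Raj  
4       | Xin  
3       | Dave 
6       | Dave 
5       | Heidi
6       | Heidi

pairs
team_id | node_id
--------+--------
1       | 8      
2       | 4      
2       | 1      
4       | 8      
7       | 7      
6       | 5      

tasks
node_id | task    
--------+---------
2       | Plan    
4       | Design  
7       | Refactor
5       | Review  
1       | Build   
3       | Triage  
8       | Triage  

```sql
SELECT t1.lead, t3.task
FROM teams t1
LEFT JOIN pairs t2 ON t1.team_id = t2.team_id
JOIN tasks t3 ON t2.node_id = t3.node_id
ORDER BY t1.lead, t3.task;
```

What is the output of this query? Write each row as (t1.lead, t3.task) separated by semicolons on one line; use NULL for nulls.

Step 1 — t1 LEFT JOIN t2 on team_id → 6 row(s).
Then INNER JOIN `tasks t3` on node_id: keep only rows whose t2.node_id appears in t3.

(Dave, Review); (Heidi, Review); (Raj, Triage); (Xin, Triage)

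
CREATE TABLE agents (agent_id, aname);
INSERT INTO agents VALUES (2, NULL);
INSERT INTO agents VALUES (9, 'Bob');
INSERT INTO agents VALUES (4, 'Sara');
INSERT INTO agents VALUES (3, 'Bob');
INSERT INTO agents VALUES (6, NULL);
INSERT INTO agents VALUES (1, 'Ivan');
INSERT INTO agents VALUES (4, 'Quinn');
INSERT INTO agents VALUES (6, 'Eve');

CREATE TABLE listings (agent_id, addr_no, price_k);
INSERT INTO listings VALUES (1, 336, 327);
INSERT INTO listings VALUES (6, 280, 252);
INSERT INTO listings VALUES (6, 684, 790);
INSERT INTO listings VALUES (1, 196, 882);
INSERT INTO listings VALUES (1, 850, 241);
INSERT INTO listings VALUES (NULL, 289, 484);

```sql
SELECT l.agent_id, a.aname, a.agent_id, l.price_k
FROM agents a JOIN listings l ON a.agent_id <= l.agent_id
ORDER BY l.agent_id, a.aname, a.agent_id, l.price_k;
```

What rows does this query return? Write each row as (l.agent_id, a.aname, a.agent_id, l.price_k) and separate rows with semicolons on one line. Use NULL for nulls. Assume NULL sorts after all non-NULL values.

INNER JOIN keeps only pairs where the ON condition holds.
Matching on a.agent_id <= l.agent_id. A NULL in a compared column never satisfies the condition.
- a row (agent_id=2): matches 2 l row(s) → 2 output row(s).
- a row (agent_id=9): no match → dropped.
- a row (agent_id=4): matches 2 l row(s) → 2 output row(s).
- a row (agent_id=3): matches 2 l row(s) → 2 output row(s).
- a row (agent_id=6): matches 2 l row(s) → 2 output row(s).
- a row (agent_id=1): matches 5 l row(s) → 5 output row(s).
- a row (agent_id=4): matches 2 l row(s) → 2 output row(s).
- a row (agent_id=6): matches 2 l row(s) → 2 output row(s).

(1, Ivan, 1, 241); (1, Ivan, 1, 327); (1, Ivan, 1, 882); (6, Bob, 3, 252); (6, Bob, 3, 790); (6, Eve, 6, 252); (6, Eve, 6, 790); (6, Ivan, 1, 252); (6, Ivan, 1, 790); (6, Quinn, 4, 252); (6, Quinn, 4, 790); (6, Sara, 4, 252); (6, Sara, 4, 790); (6, NULL, 2, 252); (6, NULL, 2, 790); (6, NULL, 6, 252); (6, NULL, 6, 790)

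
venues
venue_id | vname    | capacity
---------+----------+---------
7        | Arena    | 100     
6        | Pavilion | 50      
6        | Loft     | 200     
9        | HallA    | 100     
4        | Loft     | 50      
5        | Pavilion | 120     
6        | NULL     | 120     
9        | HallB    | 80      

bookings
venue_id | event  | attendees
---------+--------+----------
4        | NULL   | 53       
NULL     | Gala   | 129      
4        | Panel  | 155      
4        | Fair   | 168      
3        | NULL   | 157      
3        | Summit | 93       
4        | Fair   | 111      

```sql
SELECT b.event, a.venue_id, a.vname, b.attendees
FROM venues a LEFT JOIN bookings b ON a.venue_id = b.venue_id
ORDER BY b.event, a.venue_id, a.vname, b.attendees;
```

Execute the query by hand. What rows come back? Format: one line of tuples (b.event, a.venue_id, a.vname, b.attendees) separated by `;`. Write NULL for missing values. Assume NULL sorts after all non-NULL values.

(Fair, 4, Loft, 111); (Fair, 4, Loft, 168); (Panel, 4, Loft, 155); (NULL, 4, Loft, 53); (NULL, 5, Pavilion, NULL); (NULL, 6, Loft, NULL); (NULL, 6, Pavilion, NULL); (NULL, 6, NULL, NULL); (NULL, 7, Arena, NULL); (NULL, 9, HallA, NULL); (NULL, 9, HallB, NULL)

LEFT JOIN keeps every row from `venues`; unmatched rows get NULL for `bookings`'s columns.
Matching on a.venue_id = b.venue_id. A NULL in a compared column never satisfies the condition.
Matched pairs: 4; unmatched a rows kept: 7.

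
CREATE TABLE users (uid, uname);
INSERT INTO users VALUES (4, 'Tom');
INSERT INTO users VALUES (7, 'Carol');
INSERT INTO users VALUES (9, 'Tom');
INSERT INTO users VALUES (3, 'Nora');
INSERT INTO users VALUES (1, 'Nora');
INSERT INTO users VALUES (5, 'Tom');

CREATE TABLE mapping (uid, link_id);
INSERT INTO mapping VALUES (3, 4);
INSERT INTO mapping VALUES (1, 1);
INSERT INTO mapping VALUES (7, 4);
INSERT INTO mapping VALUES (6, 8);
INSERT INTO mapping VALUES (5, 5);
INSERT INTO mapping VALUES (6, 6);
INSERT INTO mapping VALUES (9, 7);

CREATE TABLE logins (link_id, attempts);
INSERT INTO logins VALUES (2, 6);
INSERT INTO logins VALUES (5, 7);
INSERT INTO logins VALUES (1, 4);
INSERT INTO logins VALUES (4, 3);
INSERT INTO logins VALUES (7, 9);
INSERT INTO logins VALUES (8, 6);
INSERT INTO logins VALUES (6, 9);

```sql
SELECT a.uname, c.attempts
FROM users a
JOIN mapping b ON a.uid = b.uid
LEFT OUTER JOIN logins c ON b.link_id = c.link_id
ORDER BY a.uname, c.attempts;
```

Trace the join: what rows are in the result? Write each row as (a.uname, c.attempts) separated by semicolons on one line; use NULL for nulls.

(Carol, 3); (Nora, 3); (Nora, 4); (Tom, 7); (Tom, 9)

Step 1 — a INNER JOIN b on uid → 5 row(s).
Then LEFT JOIN `logins c` on link_id: each of those 5 rows is kept; rows whose b.link_id has no match in c get NULL for c's columns.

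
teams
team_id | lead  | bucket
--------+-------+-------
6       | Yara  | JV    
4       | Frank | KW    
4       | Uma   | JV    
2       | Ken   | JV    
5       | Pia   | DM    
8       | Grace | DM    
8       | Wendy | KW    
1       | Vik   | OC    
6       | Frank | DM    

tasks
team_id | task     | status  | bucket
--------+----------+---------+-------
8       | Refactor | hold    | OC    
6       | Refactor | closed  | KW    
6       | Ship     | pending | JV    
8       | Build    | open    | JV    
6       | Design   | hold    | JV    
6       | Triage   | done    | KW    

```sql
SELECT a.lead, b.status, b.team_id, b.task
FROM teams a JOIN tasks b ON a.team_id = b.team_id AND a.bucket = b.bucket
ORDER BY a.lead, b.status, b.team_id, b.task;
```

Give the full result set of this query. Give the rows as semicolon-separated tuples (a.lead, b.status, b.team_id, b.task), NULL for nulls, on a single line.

INNER JOIN keeps only pairs where the ON condition holds.
Matching on a.team_id = b.team_id AND a.bucket = b.bucket.
Matched pairs: 2.

(Yara, hold, 6, Design); (Yara, pending, 6, Ship)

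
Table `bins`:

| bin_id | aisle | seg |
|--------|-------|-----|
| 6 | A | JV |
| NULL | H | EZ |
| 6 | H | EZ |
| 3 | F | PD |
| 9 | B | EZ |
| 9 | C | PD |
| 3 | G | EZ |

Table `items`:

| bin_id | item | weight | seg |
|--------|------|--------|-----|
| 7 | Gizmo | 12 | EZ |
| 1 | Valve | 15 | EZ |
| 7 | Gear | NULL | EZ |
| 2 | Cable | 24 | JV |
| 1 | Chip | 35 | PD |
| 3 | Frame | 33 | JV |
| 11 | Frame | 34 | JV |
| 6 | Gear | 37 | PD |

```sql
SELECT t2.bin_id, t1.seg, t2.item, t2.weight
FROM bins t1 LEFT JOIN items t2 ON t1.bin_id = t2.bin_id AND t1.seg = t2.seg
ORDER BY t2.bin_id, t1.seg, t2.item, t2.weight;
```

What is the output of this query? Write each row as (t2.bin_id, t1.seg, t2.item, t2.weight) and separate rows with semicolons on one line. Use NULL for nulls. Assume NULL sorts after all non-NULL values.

(NULL, EZ, NULL, NULL); (NULL, EZ, NULL, NULL); (NULL, EZ, NULL, NULL); (NULL, EZ, NULL, NULL); (NULL, JV, NULL, NULL); (NULL, PD, NULL, NULL); (NULL, PD, NULL, NULL)

LEFT JOIN keeps every row from `bins`; unmatched rows get NULL for `items`'s columns.
Matching on t1.bin_id = t2.bin_id AND t1.seg = t2.seg. A NULL in a compared column never satisfies the condition.
- bin_id=6, seg=JV: no t2 row matches, row kept with t2 columns NULL.
- bin_id=NULL, seg=EZ: no t2 row matches, row kept with t2 columns NULL.
- bin_id=6, seg=EZ: no t2 row matches, row kept with t2 columns NULL.
- bin_id=3, seg=PD: no t2 row matches, row kept with t2 columns NULL.
- bin_id=9, seg=EZ: no t2 row matches, row kept with t2 columns NULL.
- bin_id=9, seg=PD: no t2 row matches, row kept with t2 columns NULL.
- bin_id=3, seg=EZ: no t2 row matches, row kept with t2 columns NULL.
After projecting and ordering:
t2.bin_id | t1.seg | t2.item | t2.weight
NULL | EZ | NULL | NULL
NULL | EZ | NULL | NULL
NULL | EZ | NULL | NULL
NULL | EZ | NULL | NULL
NULL | JV | NULL | NULL
NULL | PD | NULL | NULL
NULL | PD | NULL | NULL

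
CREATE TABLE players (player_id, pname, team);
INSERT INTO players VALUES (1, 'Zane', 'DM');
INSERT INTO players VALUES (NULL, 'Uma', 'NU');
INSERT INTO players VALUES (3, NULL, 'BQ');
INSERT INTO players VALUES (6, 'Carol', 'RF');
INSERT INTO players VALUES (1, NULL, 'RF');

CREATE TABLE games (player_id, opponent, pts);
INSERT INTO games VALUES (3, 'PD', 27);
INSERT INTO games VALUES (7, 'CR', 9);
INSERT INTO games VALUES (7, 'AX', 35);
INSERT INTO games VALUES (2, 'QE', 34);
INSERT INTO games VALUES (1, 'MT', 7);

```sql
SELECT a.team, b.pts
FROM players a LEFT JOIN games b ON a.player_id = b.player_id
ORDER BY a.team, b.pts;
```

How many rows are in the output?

5

LEFT JOIN keeps every row from `players`; unmatched rows get NULL for `games`'s columns.
Matching on a.player_id = b.player_id. A NULL in a compared column never satisfies the condition.
- a[0] player_id=1 → 1 match(es) in b → 1 row(s).
- a[1] player_id=NULL → no match; kept with NULLs on the b side.
- a[2] player_id=3 → 1 match(es) in b → 1 row(s).
- a[3] player_id=6 → no match; kept with NULLs on the b side.
- a[4] player_id=1 → 1 match(es) in b → 1 row(s).
Total: 3 matched + 2 padded = 5 rows.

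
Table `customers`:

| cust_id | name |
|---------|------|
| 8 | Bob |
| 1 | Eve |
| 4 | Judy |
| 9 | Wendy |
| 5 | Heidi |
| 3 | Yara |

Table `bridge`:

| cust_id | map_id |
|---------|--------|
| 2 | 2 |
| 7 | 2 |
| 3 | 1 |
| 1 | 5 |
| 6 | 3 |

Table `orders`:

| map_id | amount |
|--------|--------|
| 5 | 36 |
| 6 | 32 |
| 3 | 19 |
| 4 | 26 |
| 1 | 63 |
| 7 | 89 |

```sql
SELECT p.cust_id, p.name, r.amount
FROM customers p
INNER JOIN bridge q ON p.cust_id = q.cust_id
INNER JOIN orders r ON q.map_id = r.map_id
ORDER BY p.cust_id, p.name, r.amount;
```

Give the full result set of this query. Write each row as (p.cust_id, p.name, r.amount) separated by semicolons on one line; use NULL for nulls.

(1, Eve, 36); (3, Yara, 63)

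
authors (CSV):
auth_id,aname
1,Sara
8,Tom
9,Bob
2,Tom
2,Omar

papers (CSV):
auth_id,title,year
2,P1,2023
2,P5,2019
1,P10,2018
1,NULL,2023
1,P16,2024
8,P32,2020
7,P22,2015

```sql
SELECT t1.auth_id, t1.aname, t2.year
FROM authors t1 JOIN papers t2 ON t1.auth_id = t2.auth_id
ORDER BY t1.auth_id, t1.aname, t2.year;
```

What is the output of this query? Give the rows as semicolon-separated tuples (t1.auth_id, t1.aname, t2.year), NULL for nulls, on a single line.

(1, Sara, 2018); (1, Sara, 2023); (1, Sara, 2024); (2, Omar, 2019); (2, Omar, 2023); (2, Tom, 2019); (2, Tom, 2023); (8, Tom, 2020)

INNER JOIN keeps only pairs where the ON condition holds.
Matching on t1.auth_id = t2.auth_id.
- t1[0] auth_id=1 → 3 match(es) in t2 → 3 row(s).
- t1[1] auth_id=8 → 1 match(es) in t2 → 1 row(s).
- t1[2] auth_id=9 → no match; dropped.
- t1[3] auth_id=2 → 2 match(es) in t2 → 2 row(s).
- t1[4] auth_id=2 → 2 match(es) in t2 → 2 row(s).
After projecting and ordering:
t1.auth_id | t1.aname | t2.year
1 | Sara | 2018
1 | Sara | 2023
1 | Sara | 2024
2 | Omar | 2019
2 | Omar | 2023
2 | Tom | 2019
2 | Tom | 2023
8 | Tom | 2020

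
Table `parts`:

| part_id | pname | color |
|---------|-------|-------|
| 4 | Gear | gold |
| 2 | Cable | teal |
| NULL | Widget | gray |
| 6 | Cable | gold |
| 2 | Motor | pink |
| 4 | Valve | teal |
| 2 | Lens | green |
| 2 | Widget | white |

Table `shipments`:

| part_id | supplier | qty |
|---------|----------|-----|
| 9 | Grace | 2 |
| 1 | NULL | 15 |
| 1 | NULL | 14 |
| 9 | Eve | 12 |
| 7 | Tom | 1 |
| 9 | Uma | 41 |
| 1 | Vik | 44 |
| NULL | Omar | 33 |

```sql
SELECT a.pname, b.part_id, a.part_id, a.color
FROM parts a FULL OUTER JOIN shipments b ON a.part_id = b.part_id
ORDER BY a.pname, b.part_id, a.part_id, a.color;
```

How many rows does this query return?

16

FULL OUTER JOIN keeps every row from both sides; unmatched rows get NULL for the other side's columns.
Matching on a.part_id = b.part_id. A NULL in a compared column never satisfies the condition.
Matched pairs: 0; unmatched a rows kept: 8; unmatched b rows kept: 8.
Total: 0 matched + 16 padded = 16 rows.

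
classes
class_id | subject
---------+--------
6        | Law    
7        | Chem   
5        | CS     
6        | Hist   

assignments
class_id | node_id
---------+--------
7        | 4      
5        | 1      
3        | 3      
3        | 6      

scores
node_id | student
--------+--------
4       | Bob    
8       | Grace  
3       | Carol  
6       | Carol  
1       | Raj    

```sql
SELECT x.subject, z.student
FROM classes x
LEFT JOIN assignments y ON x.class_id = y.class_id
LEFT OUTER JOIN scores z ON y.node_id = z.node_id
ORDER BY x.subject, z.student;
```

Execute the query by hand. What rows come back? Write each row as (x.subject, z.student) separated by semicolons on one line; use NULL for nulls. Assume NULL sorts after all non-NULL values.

Step 1 — x LEFT JOIN y on class_id → 4 row(s).
Then LEFT JOIN `scores z` on node_id: each of those 4 rows is kept; rows whose y.node_id has no match in z get NULL for z's columns.

(CS, Raj); (Chem, Bob); (Hist, NULL); (Law, NULL)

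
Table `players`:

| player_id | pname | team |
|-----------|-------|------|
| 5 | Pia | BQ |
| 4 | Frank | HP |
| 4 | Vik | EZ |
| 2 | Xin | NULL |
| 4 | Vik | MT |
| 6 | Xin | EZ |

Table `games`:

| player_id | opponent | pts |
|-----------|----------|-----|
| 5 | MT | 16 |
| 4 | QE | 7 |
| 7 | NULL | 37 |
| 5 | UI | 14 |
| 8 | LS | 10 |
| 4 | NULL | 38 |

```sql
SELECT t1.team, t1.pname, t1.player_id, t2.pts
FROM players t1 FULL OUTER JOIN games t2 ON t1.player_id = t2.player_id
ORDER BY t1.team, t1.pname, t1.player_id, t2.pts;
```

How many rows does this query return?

12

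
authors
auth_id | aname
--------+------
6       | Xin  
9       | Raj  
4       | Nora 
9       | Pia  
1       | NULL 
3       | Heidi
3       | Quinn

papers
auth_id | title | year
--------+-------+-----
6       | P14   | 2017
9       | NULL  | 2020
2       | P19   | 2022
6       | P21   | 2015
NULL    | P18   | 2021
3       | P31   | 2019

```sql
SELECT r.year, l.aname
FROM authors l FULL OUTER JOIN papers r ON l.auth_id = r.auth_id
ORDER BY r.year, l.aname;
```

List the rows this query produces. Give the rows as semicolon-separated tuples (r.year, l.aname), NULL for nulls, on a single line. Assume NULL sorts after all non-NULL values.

(2015, Xin); (2017, Xin); (2019, Heidi); (2019, Quinn); (2020, Pia); (2020, Raj); (2021, NULL); (2022, NULL); (NULL, Nora); (NULL, NULL)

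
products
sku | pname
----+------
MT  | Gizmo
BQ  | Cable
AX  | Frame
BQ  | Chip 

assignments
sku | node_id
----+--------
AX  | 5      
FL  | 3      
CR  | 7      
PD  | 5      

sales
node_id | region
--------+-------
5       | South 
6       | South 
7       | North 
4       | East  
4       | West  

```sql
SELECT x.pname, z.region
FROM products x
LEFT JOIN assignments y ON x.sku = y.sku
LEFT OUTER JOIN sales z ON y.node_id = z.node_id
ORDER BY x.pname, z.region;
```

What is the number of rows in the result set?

Step 1 — x LEFT JOIN y on sku → 4 row(s).
Then LEFT JOIN `sales z` on node_id: each of those 4 rows is kept; rows whose y.node_id has no match in z get NULL for z's columns.
Result: 4 row(s).

4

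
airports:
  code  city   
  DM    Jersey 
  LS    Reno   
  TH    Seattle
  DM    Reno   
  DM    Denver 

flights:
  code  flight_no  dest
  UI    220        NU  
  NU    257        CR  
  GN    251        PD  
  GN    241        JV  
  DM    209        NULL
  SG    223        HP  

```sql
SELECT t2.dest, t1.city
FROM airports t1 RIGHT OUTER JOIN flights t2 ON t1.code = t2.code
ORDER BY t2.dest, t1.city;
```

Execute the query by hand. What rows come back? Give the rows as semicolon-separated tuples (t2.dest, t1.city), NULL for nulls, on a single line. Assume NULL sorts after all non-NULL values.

RIGHT JOIN keeps every row from `flights`; unmatched rows get NULL for `airports`'s columns.
Matching on t1.code = t2.code.
- code=DM: 1 matching t2 row(s), so 1 row(s) emitted.
- code=LS: no matching t2 row.
- code=TH: no matching t2 row.
- code=DM: 1 matching t2 row(s), so 1 row(s) emitted.
- code=DM: 1 matching t2 row(s), so 1 row(s) emitted.
- 5 row(s) from t2 found no t1 partner → padded with NULL.
After projecting and ordering:
t2.dest | t1.city
CR | NULL
HP | NULL
JV | NULL
NU | NULL
PD | NULL
NULL | Denver
NULL | Jersey
NULL | Reno

(CR, NULL); (HP, NULL); (JV, NULL); (NU, NULL); (PD, NULL); (NULL, Denver); (NULL, Jersey); (NULL, Reno)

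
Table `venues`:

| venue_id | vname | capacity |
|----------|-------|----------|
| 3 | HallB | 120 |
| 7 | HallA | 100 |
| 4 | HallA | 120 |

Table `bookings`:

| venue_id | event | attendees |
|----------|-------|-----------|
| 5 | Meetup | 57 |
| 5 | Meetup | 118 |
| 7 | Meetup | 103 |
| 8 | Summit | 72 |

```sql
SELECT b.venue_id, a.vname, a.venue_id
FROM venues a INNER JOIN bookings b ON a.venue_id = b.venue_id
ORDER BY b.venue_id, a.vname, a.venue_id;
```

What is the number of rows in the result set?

1

INNER JOIN keeps only pairs where the ON condition holds.
Matching on a.venue_id = b.venue_id.
- a (venue_id=3) has no partner → excluded.
- a (venue_id=7) pairs with 1 row(s) of b.
- a (venue_id=4) has no partner → excluded.
Total: 1 rows.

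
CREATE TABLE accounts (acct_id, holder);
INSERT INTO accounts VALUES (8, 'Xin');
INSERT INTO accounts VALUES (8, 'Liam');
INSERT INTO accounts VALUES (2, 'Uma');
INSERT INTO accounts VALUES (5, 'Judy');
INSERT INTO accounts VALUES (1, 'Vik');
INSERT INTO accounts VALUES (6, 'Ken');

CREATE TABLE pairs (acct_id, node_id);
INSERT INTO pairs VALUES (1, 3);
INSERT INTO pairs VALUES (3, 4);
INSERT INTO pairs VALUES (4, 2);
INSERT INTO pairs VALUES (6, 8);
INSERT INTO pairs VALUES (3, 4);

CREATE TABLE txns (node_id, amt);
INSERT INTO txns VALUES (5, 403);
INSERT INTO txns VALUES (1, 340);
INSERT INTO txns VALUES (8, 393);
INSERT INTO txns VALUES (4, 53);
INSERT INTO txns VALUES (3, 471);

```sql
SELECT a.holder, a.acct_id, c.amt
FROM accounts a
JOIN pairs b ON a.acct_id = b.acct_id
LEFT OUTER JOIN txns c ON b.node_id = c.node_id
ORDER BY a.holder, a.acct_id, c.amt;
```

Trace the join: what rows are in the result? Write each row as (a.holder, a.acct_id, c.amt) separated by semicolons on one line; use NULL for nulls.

(Ken, 6, 393); (Vik, 1, 471)

Evaluate left to right. First `accounts a INNER JOIN pairs b` on acct_id: 2 row(s).
Then LEFT JOIN `txns c` on node_id: each of those 2 rows is kept; rows whose b.node_id has no match in c get NULL for c's columns.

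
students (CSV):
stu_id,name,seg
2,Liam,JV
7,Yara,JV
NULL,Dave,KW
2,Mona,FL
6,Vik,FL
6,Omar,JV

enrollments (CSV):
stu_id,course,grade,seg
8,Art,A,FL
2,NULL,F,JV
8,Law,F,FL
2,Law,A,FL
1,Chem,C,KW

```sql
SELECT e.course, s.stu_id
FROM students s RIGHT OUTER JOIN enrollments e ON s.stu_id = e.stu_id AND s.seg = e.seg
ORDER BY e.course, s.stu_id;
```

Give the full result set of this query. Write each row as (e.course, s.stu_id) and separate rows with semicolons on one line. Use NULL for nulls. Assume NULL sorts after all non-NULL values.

(Art, NULL); (Chem, NULL); (Law, 2); (Law, NULL); (NULL, 2)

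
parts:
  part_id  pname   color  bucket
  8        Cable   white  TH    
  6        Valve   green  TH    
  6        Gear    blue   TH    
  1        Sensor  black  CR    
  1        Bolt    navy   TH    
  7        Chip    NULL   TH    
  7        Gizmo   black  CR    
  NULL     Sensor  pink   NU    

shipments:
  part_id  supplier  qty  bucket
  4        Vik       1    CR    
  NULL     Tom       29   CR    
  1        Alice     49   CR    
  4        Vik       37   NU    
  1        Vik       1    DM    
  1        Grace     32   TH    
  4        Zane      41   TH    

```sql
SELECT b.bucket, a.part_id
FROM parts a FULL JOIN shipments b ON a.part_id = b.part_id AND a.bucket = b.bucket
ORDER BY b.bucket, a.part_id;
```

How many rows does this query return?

13

FULL OUTER JOIN keeps every row from both sides; unmatched rows get NULL for the other side's columns.
Matching on a.part_id = b.part_id AND a.bucket = b.bucket. A NULL in a compared column never satisfies the condition.
- part_id=8, bucket=TH: no b row matches, row kept with b columns NULL.
- part_id=6, bucket=TH: no b row matches, row kept with b columns NULL.
- part_id=6, bucket=TH: no b row matches, row kept with b columns NULL.
- part_id=1, bucket=CR: 1 matching b row(s), so 1 row(s) emitted.
- part_id=1, bucket=TH: 1 matching b row(s), so 1 row(s) emitted.
- part_id=7, bucket=TH: no b row matches, row kept with b columns NULL.
- part_id=7, bucket=CR: no b row matches, row kept with b columns NULL.
- part_id=NULL, bucket=NU: no b row matches, row kept with b columns NULL.
- plus 5 unmatched b row(s), each kept with NULL a columns.
Total: 2 matched + 11 padded = 13 rows.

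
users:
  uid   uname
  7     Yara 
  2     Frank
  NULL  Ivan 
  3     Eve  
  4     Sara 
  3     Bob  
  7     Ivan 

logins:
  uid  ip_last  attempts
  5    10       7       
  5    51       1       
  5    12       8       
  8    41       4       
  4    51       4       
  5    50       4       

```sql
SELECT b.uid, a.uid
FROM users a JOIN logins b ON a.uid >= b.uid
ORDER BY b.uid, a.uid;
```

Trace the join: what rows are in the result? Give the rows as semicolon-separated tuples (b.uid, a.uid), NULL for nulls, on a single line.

INNER JOIN keeps only pairs where the ON condition holds.
Matching on a.uid >= b.uid. A NULL in a compared column never satisfies the condition.
- a row (uid=7): matches 5 b row(s) → 5 output row(s).
- a row (uid=2): no match → dropped.
- a row (uid=NULL): no match → dropped.
- a row (uid=3): no match → dropped.
- a row (uid=4): matches 1 b row(s) → 1 output row(s).
- a row (uid=3): no match → dropped.
- a row (uid=7): matches 5 b row(s) → 5 output row(s).

(4, 4); (4, 7); (4, 7); (5, 7); (5, 7); (5, 7); (5, 7); (5, 7); (5, 7); (5, 7); (5, 7)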